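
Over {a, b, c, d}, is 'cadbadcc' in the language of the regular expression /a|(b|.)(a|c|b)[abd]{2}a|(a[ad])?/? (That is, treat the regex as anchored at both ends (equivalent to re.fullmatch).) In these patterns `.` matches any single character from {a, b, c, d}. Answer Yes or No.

No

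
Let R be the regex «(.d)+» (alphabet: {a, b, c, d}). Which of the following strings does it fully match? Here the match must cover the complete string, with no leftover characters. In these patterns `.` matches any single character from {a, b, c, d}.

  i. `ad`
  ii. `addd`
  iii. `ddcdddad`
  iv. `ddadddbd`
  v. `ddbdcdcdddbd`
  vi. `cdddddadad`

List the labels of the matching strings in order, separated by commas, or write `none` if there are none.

i, ii, iii, iv, v, vi

i → match
ii → match
iii → match
iv → match
v → match
vi → match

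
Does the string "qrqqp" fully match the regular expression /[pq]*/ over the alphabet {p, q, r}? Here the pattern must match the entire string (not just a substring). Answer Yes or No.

No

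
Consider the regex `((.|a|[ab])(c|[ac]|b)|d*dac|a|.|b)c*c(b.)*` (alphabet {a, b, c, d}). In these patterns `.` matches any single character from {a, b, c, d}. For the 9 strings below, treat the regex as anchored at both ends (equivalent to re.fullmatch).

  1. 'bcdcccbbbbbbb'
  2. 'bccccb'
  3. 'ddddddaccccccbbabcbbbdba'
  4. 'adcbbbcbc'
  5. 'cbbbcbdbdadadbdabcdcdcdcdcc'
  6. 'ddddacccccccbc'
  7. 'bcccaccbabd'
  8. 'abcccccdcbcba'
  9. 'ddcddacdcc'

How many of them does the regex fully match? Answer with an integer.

1

1 → no match
2 → no match
3 → no match
4 → no match
5 → no match
6 → match
7 → no match
8 → no match
9 → no match
Total matched: 1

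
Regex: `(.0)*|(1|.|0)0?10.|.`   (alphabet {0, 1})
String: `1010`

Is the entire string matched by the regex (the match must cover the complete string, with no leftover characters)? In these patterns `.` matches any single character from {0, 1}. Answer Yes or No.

Yes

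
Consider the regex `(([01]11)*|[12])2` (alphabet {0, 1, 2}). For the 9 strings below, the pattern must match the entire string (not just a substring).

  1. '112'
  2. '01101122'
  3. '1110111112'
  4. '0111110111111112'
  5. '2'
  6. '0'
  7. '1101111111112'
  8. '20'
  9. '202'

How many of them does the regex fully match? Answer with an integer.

3

1 → no match
2 → no match
3 → match
4 → match
5 → match
6 → no match — must end with '2'
7 → no match
8 → no match — must end with '2'
9 → no match
Total matched: 3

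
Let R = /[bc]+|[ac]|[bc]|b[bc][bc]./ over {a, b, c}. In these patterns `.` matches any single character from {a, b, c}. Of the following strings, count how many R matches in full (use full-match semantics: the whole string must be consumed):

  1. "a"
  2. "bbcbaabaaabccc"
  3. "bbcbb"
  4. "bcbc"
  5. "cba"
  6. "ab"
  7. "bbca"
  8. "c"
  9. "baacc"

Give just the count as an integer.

5

1. "a" → match
2 → no match
3. "bbcbb" → match
4. "bcbc" → match
5. "cba" → no match
6. "ab" → no match
7. "bbca" → match
8. "c" → match
9. "baacc" → no match
Total matched: 5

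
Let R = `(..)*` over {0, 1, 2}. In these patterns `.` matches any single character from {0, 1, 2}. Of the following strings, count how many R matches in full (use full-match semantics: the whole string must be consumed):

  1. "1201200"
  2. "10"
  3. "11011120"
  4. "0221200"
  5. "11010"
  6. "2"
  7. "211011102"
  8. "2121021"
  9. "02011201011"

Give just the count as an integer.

1 → no match
2 → match
3 → match
4 → no match
5 → no match
6 → no match
7 → no match
8 → no match
9 → no match
Total matched: 2

2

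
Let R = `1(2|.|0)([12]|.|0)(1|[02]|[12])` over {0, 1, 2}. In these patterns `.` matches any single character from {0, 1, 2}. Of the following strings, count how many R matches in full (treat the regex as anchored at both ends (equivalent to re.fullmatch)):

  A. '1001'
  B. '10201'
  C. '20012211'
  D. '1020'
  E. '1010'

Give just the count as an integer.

3

A → match
B → no match
C → no match — must start with '1'
D → match
E → match
Total matched: 3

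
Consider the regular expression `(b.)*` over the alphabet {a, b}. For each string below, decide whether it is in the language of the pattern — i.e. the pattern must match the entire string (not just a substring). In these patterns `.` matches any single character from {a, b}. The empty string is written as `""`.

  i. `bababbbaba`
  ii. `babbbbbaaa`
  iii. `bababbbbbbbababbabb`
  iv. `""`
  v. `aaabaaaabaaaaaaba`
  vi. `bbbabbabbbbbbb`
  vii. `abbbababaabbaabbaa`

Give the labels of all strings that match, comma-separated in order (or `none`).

i, iv

i → match
ii → no match
iii → no match
iv → match
v → no match
vi → no match
vii → no match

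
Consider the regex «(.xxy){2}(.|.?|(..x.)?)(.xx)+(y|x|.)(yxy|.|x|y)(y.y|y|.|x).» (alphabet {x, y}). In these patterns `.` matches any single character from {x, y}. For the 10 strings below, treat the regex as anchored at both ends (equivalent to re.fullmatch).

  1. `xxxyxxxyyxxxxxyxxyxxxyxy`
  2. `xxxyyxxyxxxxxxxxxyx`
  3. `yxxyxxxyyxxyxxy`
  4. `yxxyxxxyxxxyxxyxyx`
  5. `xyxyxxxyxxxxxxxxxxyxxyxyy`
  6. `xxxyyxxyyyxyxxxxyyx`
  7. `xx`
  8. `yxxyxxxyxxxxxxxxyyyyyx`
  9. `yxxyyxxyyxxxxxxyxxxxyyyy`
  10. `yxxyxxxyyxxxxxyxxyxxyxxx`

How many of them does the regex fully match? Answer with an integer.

1 → match
2 → match
3 → match
4 → match
5 → no match
6 → match
7 → no match
8 → no match
9 → match
10 → match
Total matched: 7

7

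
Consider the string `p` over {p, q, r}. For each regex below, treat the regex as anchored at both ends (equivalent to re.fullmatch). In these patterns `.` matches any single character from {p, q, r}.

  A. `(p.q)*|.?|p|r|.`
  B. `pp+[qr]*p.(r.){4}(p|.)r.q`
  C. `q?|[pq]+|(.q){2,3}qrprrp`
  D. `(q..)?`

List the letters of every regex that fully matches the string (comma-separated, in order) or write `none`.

A → match
B → no match — must start with `pp`
C → match
D → no match

A, C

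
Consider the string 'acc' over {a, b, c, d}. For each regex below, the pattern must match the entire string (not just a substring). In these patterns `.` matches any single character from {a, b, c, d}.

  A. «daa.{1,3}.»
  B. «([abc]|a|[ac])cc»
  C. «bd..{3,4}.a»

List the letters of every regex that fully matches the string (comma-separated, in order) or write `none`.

A → no match — must start with 'daa'
B → match
C → no match — must start with 'bd'

B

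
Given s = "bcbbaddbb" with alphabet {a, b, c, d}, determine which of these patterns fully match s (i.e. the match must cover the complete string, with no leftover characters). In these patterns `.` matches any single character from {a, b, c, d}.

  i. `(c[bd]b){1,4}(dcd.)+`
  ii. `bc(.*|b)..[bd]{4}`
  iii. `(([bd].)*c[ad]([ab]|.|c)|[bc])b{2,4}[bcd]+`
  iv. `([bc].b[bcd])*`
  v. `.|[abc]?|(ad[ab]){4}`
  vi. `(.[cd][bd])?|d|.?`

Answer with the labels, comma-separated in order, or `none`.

i → no match — must start with "c"
ii → match
iii → no match
iv → no match
v → no match
vi → no match

ii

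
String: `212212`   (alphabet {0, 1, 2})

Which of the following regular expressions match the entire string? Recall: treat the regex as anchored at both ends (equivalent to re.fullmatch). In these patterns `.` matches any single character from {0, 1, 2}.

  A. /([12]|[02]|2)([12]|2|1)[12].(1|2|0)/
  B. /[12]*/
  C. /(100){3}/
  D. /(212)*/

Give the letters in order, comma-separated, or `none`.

A → no match
B → match
C → no match — must start with `100`
D → match

B, D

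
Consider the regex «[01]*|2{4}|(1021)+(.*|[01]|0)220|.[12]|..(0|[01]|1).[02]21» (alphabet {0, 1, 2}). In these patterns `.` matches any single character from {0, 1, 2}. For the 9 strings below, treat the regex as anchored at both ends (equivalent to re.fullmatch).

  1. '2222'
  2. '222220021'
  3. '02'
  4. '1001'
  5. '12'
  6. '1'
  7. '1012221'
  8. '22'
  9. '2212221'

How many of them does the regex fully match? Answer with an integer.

1 → match
2 → no match
3 → match
4 → match
5 → match
6 → match
7 → match
8 → match
9 → match
Total matched: 8

8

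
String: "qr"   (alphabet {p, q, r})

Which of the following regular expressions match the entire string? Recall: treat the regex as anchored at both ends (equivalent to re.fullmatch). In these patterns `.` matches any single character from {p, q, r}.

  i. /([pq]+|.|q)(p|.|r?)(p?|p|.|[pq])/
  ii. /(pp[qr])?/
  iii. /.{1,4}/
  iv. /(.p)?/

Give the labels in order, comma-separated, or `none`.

i, iii

i → match
ii → no match
iii → match
iv → no match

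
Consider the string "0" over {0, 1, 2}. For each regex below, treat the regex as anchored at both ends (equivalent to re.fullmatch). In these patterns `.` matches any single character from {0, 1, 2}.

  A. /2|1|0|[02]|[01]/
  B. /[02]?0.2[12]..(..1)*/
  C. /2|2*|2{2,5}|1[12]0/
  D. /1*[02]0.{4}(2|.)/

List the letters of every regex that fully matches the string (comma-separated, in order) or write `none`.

A

A → match
B → no match
C → no match
D → no match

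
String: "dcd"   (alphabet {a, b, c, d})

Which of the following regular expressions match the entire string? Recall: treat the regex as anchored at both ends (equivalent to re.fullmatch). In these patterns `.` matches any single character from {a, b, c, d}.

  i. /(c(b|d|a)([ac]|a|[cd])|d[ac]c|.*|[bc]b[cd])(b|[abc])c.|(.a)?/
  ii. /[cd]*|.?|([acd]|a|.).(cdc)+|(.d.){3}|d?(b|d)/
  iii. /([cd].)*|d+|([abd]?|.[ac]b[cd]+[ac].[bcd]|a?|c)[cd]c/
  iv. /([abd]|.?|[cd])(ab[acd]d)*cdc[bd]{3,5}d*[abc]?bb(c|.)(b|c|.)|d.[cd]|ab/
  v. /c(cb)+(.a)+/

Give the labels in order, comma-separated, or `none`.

i → no match
ii → match
iii → no match
iv → match
v → no match — must start with "ccb"

ii, iv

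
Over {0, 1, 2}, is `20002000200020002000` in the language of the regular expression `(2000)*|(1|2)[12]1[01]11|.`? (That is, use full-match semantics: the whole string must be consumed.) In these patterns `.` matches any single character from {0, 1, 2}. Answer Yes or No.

Yes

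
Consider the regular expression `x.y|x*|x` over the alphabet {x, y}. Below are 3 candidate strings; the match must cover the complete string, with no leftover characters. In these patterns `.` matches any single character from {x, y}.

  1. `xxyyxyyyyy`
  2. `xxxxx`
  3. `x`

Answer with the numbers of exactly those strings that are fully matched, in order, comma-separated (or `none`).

1 → no match
2 → match
3 → match

2, 3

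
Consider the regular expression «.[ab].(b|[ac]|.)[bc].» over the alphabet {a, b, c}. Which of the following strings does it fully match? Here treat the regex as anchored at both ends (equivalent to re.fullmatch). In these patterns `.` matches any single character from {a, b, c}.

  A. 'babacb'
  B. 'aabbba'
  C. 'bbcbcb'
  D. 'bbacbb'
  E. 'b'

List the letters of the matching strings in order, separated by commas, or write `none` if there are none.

A → match
B → match
C → match
D → match
E → no match

A, B, C, D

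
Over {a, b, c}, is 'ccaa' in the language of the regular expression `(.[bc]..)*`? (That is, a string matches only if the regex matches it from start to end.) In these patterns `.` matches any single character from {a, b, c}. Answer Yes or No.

Yes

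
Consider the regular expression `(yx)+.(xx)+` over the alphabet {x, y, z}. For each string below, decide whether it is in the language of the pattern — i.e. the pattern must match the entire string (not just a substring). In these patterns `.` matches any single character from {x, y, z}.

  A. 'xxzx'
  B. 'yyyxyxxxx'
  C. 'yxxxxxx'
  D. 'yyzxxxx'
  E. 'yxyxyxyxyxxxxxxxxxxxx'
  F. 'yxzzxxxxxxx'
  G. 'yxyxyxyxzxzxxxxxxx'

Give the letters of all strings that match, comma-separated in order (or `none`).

A → no match — must start with 'yx'
B → no match — must start with 'yx'
C → match
D → no match — must start with 'yx'
E → match
F → no match
G → no match

C, E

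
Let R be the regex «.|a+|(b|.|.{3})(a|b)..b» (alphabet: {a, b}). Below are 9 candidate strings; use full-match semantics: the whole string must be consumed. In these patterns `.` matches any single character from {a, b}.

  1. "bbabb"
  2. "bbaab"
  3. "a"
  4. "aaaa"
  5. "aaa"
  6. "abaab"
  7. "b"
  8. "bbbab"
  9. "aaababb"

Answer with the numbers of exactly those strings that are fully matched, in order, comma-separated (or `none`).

1 → match
2 → match
3 → match
4 → match
5 → match
6 → match
7 → match
8 → match
9 → match

1, 2, 3, 4, 5, 6, 7, 8, 9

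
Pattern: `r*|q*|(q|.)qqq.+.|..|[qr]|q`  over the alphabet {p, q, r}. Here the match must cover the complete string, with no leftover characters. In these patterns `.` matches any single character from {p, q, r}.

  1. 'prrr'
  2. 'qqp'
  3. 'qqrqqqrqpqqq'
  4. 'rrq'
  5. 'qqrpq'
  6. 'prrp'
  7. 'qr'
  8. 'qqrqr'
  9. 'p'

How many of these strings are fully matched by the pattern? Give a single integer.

1 → no match
2 → no match
3 → no match
4 → no match
5 → no match
6 → no match
7 → match
8 → no match
9 → no match
Total matched: 1

1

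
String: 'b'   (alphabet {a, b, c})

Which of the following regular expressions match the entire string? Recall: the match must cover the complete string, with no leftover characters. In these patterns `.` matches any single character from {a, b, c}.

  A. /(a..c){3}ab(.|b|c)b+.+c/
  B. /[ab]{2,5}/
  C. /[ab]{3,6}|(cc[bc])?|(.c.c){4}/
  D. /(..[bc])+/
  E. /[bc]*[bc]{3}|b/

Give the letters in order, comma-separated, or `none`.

E

A → no match — must start with 'a'
B → no match
C → no match
D → no match
E → match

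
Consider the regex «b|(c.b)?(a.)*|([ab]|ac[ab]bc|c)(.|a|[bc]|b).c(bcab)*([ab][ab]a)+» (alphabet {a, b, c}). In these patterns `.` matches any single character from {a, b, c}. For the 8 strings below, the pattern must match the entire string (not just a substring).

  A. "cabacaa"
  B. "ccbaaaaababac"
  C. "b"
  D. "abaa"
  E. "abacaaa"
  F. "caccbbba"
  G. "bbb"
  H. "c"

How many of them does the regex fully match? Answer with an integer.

A → match
B → match
C → match
D → match
E → match
F → no match
G → no match
H → no match
Total matched: 5

5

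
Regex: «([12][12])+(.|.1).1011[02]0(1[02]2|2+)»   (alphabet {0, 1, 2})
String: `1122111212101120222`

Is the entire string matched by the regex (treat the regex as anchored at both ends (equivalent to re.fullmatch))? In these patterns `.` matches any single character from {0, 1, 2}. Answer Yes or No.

Yes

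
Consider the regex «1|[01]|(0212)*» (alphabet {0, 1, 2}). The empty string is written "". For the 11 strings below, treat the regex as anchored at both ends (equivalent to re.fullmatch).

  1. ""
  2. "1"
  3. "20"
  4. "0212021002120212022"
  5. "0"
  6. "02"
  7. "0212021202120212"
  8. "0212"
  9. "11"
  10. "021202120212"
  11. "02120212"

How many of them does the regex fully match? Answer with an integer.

7

1 → match
2 → match
3 → no match
4 → no match
5 → match
6 → no match
7 → match
8 → match
9 → no match
10 → match
11 → match
Total matched: 7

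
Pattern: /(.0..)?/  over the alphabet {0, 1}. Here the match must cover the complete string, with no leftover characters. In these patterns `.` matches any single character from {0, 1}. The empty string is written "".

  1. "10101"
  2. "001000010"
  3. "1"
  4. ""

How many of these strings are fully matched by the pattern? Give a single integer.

1 → no match
2 → no match
3 → no match
4 → match
Total matched: 1

1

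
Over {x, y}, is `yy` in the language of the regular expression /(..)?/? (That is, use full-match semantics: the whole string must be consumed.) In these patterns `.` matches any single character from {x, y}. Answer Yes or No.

Yes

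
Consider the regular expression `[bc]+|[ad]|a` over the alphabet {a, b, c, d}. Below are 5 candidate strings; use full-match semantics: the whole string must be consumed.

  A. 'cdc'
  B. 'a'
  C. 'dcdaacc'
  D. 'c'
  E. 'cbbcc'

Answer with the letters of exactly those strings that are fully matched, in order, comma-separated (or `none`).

B, D, E

A → no match
B → match
C → no match
D → match
E → match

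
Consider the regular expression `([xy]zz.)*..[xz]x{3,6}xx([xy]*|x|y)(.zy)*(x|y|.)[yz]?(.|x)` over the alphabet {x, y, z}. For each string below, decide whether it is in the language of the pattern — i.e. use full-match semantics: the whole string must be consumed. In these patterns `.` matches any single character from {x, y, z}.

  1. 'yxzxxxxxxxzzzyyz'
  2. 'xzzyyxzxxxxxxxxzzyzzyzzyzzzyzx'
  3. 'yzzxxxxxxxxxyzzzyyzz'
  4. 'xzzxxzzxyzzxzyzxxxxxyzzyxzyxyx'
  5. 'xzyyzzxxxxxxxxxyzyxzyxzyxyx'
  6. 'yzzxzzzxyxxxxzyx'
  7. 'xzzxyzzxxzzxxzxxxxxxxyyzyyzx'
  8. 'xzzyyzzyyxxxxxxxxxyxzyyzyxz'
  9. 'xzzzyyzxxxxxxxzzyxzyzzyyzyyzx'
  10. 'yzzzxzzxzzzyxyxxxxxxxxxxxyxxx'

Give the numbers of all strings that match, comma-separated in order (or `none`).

1 → no match
2 → no match
3 → no match
4 → match
5 → no match
6 → no match
7 → match
8 → match
9 → match
10 → no match

4, 7, 8, 9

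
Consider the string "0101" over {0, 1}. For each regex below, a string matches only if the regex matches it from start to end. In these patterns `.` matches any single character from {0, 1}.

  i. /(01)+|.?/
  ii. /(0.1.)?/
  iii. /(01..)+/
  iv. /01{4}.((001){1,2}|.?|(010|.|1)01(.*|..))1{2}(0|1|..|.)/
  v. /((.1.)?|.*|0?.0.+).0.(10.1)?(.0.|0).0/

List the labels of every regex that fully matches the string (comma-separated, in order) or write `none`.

i → match
ii → no match
iii → match
iv → no match
v → no match — must end with "0"

i, iii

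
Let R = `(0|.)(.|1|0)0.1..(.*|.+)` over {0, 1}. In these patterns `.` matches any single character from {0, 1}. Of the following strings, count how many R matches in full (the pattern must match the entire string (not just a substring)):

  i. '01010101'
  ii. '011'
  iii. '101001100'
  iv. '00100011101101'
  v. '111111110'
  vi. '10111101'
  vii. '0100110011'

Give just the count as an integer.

1

i. '01010101' → no match
ii. '011' → no match
iii. '101001100' → no match
iv → no match
v. '111111110' → no match
vi. '10111101' → no match
vii. '0100110011' → match
Total matched: 1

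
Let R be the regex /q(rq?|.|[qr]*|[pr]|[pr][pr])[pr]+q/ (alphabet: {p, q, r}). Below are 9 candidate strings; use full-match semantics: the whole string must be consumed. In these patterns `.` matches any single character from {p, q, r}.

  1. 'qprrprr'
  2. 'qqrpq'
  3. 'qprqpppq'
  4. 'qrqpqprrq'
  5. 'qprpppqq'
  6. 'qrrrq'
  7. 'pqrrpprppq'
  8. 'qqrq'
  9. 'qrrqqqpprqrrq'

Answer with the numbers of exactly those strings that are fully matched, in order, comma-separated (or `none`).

2, 6, 8

1 → no match — must end with 'q'
2 → match
3 → no match
4 → no match
5 → no match
6 → match
7 → no match — must start with 'q'
8 → match
9 → no match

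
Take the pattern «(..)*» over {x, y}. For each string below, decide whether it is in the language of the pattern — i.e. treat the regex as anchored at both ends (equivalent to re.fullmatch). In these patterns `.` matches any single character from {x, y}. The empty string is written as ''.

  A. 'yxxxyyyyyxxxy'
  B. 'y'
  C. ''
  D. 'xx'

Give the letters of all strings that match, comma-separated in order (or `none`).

A → no match
B → no match
C → match
D → match

C, D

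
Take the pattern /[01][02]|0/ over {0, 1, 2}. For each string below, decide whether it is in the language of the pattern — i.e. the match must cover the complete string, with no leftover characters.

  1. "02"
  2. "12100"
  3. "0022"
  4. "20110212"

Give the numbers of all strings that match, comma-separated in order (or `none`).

1

1 → match
2 → no match
3 → no match
4 → no match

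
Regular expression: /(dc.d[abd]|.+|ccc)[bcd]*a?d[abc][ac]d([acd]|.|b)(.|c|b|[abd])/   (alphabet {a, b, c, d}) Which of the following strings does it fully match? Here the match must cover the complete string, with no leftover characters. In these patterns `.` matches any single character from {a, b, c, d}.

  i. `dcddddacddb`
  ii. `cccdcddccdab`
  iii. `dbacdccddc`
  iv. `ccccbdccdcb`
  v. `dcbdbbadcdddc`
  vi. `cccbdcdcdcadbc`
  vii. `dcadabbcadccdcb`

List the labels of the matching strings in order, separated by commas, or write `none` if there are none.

i, ii, iii, iv, vi, vii

i → match
ii → match
iii → match
iv → match
v → no match
vi → match
vii → match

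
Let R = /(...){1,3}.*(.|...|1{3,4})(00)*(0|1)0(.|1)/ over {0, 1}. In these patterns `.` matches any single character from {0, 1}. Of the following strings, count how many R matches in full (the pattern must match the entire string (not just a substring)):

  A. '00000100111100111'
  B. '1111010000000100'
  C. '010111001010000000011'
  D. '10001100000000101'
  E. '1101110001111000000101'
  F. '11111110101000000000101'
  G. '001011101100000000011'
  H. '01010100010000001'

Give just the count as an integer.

A → no match
B → match
C → no match
D → match
E → match
F → match
G → no match
H → match
Total matched: 5

5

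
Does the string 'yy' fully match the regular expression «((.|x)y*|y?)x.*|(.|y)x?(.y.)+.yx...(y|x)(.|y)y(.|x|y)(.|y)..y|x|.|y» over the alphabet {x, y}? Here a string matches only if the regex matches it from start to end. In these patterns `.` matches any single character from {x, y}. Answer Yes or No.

No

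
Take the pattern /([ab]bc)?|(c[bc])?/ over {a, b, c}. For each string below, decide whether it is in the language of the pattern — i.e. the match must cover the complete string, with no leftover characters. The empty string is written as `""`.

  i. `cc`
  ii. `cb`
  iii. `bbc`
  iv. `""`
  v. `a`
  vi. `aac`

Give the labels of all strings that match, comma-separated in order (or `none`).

i, ii, iii, iv

i → match
ii → match
iii → match
iv → match
v → no match
vi → no match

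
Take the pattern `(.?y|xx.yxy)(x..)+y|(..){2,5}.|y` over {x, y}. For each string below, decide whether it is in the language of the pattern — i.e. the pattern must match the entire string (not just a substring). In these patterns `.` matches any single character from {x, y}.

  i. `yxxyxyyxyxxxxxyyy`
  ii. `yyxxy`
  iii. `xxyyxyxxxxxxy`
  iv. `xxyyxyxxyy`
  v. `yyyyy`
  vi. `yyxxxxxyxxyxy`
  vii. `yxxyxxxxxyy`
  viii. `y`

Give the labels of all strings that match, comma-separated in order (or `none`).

i, ii, iii, iv, v, vii, viii

i → match
ii → match
iii → match
iv → match
v → match
vi → no match
vii → match
viii → match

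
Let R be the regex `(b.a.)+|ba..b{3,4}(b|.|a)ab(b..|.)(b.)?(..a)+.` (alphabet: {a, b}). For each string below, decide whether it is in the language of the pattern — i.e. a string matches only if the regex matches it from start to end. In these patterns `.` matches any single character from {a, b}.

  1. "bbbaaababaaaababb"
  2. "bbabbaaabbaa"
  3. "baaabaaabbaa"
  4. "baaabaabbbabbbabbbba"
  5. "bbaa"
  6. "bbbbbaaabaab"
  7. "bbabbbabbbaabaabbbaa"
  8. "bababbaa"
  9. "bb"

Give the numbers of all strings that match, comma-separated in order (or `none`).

2, 3, 5, 7

1 → no match
2 → match
3 → match
4 → no match
5 → match
6 → no match
7 → match
8 → no match
9 → no match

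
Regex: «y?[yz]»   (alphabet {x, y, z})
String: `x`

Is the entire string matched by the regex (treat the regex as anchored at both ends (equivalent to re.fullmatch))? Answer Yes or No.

No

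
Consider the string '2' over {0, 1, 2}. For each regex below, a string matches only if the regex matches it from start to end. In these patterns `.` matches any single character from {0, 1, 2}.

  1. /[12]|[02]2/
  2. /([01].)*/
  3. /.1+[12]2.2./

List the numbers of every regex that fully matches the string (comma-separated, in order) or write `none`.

1 → match
2 → no match
3 → no match

1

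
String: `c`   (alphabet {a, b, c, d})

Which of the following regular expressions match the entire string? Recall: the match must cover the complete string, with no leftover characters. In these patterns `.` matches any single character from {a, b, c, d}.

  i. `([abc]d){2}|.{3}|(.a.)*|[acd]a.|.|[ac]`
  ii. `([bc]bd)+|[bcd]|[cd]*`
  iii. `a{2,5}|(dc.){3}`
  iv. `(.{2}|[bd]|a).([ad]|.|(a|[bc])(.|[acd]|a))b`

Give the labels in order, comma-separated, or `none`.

i, ii

i → match
ii → match
iii → no match
iv → no match — must end with `b`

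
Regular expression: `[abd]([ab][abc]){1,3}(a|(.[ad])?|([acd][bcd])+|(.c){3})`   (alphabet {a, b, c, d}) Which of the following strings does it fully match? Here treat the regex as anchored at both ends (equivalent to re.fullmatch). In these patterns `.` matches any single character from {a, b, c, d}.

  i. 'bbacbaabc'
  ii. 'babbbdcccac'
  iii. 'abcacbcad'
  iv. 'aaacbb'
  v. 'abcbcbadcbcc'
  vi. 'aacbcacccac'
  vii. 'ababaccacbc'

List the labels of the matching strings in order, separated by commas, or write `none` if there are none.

i → no match
ii → match
iii → match
iv → no match
v → no match
vi → match
vii → match

ii, iii, vi, vii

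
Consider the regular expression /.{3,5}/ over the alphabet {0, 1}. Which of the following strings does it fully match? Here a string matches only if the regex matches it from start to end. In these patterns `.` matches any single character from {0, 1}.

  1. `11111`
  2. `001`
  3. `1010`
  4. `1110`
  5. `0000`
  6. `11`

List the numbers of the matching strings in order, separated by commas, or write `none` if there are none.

1. `11111` → match
2. `001` → match
3. `1010` → match
4. `1110` → match
5. `0000` → match
6. `11` → no match

1, 2, 3, 4, 5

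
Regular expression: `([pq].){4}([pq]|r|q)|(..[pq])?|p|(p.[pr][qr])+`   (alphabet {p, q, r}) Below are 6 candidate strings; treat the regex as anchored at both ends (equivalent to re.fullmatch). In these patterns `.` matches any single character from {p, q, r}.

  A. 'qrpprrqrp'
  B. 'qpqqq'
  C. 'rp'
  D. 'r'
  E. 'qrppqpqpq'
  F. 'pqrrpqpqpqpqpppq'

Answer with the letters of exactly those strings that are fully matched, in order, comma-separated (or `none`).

A → no match
B → no match
C → no match
D → no match
E → match
F → match

E, F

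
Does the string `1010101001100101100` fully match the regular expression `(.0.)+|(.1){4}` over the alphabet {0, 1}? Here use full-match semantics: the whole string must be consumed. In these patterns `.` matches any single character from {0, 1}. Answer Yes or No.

No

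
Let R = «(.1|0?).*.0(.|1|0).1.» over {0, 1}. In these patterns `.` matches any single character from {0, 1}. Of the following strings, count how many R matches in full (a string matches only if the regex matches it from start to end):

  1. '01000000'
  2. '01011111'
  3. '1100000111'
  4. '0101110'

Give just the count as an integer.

2

1 → no match
2 → no match
3 → match
4 → match
Total matched: 2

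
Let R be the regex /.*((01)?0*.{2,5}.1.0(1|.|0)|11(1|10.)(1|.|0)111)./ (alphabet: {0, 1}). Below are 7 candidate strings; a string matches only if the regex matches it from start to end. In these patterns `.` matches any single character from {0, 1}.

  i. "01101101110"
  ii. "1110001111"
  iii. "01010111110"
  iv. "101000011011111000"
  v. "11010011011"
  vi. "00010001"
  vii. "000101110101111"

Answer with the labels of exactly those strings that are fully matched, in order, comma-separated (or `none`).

i → no match
ii → match
iii → no match
iv → match
v → match
vi → match
vii → match

ii, iv, v, vi, vii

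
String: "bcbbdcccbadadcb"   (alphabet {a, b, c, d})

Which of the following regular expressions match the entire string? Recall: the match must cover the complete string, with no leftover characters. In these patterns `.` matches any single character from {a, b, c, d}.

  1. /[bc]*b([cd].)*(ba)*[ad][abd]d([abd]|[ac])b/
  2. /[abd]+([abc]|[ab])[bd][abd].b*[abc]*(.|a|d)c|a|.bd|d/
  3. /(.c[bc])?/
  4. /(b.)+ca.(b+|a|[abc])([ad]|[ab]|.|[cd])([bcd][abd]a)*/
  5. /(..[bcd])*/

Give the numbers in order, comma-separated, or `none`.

1

1 → match
2 → no match
3 → no match
4 → no match
5 → no match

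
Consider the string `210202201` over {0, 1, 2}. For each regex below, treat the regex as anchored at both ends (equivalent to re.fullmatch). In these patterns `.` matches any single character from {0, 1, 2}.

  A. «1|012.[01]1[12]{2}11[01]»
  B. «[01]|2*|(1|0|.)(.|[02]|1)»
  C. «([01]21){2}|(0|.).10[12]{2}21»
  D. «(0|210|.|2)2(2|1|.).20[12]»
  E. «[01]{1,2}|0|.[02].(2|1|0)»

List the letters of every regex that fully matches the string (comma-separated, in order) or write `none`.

D

A → no match
B → no match
C → no match — must end with `21`
D → match
E → no match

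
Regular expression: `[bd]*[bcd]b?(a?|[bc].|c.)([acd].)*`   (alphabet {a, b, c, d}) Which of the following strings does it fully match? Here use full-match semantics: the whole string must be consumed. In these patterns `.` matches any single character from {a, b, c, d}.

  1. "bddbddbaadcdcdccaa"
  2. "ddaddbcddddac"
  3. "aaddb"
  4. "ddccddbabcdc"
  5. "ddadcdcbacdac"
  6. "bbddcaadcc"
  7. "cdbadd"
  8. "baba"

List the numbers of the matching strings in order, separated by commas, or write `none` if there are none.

1 → match
2 → no match
3 → no match
4 → no match
5 → no match
6 → match
7 → no match
8 → no match

1, 6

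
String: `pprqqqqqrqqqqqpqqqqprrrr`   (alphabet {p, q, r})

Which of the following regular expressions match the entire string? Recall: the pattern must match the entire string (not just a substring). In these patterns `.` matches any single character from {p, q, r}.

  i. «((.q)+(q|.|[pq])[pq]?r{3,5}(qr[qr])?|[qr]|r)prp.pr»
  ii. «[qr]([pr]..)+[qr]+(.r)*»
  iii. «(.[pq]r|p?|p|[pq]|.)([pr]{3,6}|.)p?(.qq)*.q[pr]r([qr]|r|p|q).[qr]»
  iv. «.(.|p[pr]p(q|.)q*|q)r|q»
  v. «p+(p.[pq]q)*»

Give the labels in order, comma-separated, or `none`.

i → no match — must end with `pr`
ii → no match
iii → match
iv → no match
v → no match

iii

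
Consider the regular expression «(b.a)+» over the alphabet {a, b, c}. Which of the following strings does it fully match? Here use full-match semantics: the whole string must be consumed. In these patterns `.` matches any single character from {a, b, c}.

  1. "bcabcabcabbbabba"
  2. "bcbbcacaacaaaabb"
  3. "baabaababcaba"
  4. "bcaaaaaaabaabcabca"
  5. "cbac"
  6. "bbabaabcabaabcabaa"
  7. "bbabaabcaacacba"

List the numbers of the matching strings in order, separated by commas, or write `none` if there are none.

1 → no match
2 → no match — must end with "a"
3 → no match
4 → no match
5 → no match — must start with "b"
6 → match
7 → no match

6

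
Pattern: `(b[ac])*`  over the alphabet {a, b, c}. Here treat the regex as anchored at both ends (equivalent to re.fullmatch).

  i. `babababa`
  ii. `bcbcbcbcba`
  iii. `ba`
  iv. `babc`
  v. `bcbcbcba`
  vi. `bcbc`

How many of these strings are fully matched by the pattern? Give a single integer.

6

i → match
ii → match
iii → match
iv → match
v → match
vi → match
Total matched: 6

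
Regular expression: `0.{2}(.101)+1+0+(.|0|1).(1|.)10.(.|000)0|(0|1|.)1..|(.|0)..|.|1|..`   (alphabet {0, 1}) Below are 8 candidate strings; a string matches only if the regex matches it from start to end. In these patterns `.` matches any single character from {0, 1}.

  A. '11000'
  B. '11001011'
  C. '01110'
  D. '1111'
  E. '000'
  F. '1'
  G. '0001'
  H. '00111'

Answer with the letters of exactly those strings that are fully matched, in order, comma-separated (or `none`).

A → no match
B → no match
C → no match
D → match
E → match
F → match
G → no match
H → no match

D, E, F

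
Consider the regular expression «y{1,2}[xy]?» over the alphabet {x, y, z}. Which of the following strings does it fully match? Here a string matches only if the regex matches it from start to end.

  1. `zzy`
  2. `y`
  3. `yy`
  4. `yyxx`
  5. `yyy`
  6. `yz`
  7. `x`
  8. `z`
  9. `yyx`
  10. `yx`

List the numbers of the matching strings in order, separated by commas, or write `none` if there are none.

1 → no match — must start with `y`
2 → match
3 → match
4 → no match
5 → match
6 → no match
7 → no match — must start with `y`
8 → no match — must start with `y`
9 → match
10 → match

2, 3, 5, 9, 10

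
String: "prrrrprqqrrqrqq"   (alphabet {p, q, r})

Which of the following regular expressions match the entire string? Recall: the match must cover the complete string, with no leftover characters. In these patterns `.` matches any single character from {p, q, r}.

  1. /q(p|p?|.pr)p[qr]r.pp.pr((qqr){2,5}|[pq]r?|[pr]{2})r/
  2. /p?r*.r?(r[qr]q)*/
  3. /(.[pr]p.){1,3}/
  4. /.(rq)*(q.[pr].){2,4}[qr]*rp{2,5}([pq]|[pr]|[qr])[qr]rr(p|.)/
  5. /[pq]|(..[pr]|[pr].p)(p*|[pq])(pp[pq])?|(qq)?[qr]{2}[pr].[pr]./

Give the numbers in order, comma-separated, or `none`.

1 → no match — must start with "q"
2 → match
3 → no match
4 → no match
5 → no match

2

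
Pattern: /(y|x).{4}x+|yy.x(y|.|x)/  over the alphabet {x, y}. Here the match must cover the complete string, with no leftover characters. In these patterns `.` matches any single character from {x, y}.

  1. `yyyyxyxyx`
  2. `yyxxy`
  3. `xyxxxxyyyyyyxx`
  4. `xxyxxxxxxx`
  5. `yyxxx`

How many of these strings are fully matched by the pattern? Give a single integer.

1. `yyyyxyxyx` → no match
2. `yyxxy` → match
3 → no match
4. `xxyxxxxxxx` → match
5. `yyxxx` → match
Total matched: 3

3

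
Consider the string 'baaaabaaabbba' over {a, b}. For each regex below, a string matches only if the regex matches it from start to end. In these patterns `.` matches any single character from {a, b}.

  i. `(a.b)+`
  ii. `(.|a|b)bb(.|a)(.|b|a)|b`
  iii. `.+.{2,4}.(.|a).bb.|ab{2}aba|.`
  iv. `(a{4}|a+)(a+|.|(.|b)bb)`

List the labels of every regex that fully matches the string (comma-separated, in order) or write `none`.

iii

i → no match — must start with 'a'
ii → no match
iii → match
iv → no match — must start with 'a'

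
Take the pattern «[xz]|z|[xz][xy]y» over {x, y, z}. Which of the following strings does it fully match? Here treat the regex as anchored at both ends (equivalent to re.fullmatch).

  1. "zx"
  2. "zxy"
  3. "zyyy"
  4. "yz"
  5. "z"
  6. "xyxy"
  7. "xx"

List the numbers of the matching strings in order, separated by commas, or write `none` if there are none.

2, 5

1 → no match
2 → match
3 → no match
4 → no match
5 → match
6 → no match
7 → no match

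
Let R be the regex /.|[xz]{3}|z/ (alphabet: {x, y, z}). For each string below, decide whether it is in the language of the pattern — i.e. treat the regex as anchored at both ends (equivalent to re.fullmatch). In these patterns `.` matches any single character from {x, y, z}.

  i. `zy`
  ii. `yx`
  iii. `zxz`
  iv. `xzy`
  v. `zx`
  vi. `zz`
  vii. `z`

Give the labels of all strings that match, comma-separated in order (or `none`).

iii, vii

i → no match
ii → no match
iii → match
iv → no match
v → no match
vi → no match
vii → match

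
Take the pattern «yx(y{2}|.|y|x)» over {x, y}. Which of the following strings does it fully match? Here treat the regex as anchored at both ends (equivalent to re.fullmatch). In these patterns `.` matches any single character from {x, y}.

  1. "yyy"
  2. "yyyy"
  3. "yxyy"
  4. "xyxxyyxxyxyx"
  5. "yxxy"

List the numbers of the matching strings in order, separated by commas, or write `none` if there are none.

3

1 → no match — must start with "yx"
2 → no match — must start with "yx"
3 → match
4 → no match — must start with "yx"
5 → no match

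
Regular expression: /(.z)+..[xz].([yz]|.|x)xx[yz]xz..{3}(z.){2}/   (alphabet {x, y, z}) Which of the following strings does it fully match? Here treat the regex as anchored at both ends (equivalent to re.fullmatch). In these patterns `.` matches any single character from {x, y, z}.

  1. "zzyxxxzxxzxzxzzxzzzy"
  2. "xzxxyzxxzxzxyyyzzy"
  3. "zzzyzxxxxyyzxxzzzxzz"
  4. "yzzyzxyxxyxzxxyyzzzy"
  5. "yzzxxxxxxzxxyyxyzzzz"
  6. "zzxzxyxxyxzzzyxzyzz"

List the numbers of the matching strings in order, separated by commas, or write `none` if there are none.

1 → match
2 → no match
3 → no match
4 → match
5 → no match
6 → no match

1, 4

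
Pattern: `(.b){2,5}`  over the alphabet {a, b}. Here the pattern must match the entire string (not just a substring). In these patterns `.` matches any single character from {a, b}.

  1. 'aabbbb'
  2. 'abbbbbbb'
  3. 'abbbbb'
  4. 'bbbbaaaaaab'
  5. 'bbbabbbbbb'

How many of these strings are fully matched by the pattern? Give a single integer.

1. 'aabbbb' → no match
2. 'abbbbbbb' → match
3. 'abbbbb' → match
4. 'bbbbaaaaaab' → no match
5. 'bbbabbbbbb' → no match
Total matched: 2

2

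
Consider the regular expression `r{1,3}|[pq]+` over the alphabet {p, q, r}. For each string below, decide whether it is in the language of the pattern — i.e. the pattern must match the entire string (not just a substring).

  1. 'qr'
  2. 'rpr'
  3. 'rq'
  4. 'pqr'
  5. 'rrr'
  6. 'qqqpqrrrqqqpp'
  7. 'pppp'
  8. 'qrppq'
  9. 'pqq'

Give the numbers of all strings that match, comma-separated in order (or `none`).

1. 'qr' → no match
2. 'rpr' → no match
3. 'rq' → no match
4. 'pqr' → no match
5. 'rrr' → match
6 → no match
7. 'pppp' → match
8. 'qrppq' → no match
9. 'pqq' → match

5, 7, 9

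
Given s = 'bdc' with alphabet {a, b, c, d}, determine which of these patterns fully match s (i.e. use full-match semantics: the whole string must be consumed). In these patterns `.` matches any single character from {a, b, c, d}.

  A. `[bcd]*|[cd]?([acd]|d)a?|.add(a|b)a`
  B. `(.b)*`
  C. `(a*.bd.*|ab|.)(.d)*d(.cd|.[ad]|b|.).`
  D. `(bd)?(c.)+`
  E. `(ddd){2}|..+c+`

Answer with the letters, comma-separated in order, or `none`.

A, E

A → match
B → no match
C → no match
D → no match
E → match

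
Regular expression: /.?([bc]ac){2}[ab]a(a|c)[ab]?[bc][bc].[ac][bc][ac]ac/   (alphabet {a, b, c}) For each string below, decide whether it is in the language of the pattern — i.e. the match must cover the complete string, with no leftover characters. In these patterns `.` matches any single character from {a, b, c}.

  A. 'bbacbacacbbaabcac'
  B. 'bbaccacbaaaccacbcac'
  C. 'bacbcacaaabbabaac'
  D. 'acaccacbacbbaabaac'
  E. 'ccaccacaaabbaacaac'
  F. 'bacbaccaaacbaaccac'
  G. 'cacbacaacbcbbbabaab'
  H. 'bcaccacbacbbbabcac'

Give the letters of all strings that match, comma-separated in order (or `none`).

A → no match
B → match
C → no match
D → match
E → match
F → no match
G → no match — must end with 'ac'
H → match

B, D, E, H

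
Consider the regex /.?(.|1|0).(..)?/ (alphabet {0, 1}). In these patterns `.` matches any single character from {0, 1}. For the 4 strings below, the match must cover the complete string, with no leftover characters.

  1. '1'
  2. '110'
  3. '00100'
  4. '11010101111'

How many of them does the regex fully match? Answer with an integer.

1 → no match
2 → match
3 → match
4 → no match
Total matched: 2

2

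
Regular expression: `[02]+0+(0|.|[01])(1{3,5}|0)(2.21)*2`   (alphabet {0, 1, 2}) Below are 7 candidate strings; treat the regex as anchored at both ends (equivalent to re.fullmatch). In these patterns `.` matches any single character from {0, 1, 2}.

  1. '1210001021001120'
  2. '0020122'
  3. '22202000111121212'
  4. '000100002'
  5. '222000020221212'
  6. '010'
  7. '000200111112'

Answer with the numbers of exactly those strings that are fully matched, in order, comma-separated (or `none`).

1 → no match — must end with '2'
2. '0020122' → no match
3 → match
4. '000100002' → no match
5 → no match
6. '010' → no match — must end with '2'
7. '000200111112' → match

3, 7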